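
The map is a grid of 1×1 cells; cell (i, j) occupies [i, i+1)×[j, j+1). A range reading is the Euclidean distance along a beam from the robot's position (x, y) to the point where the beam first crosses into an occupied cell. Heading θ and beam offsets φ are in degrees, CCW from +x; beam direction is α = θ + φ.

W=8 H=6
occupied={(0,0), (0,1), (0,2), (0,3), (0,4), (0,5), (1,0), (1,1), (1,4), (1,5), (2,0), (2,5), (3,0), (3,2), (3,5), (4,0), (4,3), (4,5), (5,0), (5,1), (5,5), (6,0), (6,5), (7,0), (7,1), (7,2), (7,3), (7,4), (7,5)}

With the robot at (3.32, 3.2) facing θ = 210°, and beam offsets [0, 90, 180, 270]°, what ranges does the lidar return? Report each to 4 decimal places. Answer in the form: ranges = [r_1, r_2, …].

ranges = [2.4000, 0.2309, 0.7852, 2.0785]

beam 1: φ=0°, α=210°
  dir = (cos 210°, sin 210°) = (-0.8660, -0.5000); from cell (3,3)
  next x-line at t=0.3695, next y-line at t=0.4000; Δt_x=1.1547, Δt_y=2.0000
    x: enter (2,3) at t=0.3695
    y: enter (2,2) at t=0.4000
    x: enter (1,2) at t=1.5242
    y: enter (1,1) at t=2.4000 ← occupied
  → r_1 = 2.4000
beam 2: φ=90°, α=300°
  dir = (cos 300°, sin 300°) = (0.5000, -0.8660); from cell (3,3)
  next x-line at t=1.3600, next y-line at t=0.2309; Δt_x=2.0000, Δt_y=1.1547
    y: enter (3,2) at t=0.2309 ← occupied
  → r_2 = 0.2309
beam 3: φ=180°, α=30°
  dir = (cos 30°, sin 30°) = (0.8660, 0.5000); from cell (3,3)
  next x-line at t=0.7852, next y-line at t=1.6000; Δt_x=1.1547, Δt_y=2.0000
    x: enter (4,3) at t=0.7852 ← occupied
  → r_3 = 0.7852
beam 4: φ=270°, α=120°
  dir = (cos 120°, sin 120°) = (-0.5000, 0.8660); from cell (3,3)
  next x-line at t=0.6400, next y-line at t=0.9238; Δt_x=2.0000, Δt_y=1.1547
    x: enter (2,3) at t=0.6400
    y: enter (2,4) at t=0.9238
    y: enter (2,5) at t=2.0785 ← occupied
  → r_4 = 2.0785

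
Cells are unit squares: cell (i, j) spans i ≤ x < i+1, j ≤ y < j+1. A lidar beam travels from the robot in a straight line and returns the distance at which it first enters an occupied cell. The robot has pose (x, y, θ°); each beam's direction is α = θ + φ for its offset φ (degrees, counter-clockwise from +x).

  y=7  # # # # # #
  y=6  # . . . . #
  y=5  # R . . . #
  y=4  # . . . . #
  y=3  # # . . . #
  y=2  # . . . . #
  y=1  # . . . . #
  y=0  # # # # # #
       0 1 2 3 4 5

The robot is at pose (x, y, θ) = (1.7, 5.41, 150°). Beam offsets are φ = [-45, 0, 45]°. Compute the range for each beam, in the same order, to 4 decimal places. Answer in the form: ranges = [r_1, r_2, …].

ranges = [1.6461, 0.8083, 0.7247]

beam 1: φ=-45°, α=105°
  d=(-0.2588,0.9659)  start (1,5)  tX=2.7046 tY=0.6108  stride 1/|dx|=3.8637 1/|dy|=1.0353
    cross y-line → (1,6), t=0.6108
    cross y-line → (1,7), t=1.6461 (wall)
  → r_1 = 1.6461
beam 2: φ=0°, α=150°
  d=(-0.8660,0.5000)  start (1,5)  tX=0.8083 tY=1.1800  stride 1/|dx|=1.1547 1/|dy|=2.0000
    cross x-line → (0,5), t=0.8083 (wall)
  → r_2 = 0.8083
beam 3: φ=45°, α=195°
  d=(-0.9659,-0.2588)  start (1,5)  tX=0.7247 tY=1.5841  stride 1/|dx|=1.0353 1/|dy|=3.8637
    cross x-line → (0,5), t=0.7247 (wall)
  → r_3 = 0.7247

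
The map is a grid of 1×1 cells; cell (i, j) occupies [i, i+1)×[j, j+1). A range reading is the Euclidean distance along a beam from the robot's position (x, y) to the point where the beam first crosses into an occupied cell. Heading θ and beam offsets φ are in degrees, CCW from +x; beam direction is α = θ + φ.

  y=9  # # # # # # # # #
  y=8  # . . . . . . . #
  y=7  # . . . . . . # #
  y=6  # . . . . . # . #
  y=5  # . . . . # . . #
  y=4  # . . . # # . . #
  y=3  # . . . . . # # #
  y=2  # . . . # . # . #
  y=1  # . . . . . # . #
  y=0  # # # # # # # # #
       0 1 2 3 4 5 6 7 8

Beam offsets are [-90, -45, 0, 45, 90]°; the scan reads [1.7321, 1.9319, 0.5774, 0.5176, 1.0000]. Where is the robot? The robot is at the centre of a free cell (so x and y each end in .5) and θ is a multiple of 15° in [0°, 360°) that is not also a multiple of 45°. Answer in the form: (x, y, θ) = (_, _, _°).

Enumerate (i+0.5, j+0.5, θ) over the 46 free cells and 16 admissible headings. For each, cast all 5 beams and compare to the given ranges.
  (2.5, 8.5, 75°): beam 1 = 4.6587 ≠ 1.7321 ✗
  (7.5, 6.5, 300°): beam 1 = 0.5774 ≠ 1.7321 ✗
  (1.5, 7.5, 150°): beam 2 = 1.5529 ≠ 1.9319 ✗
  (7.5, 2.5, 105°): beam 1 = 0.5176 ≠ 1.7321 ✗
  …
  (5.5, 8.5, 60°): r_1=1.7321, r_2=1.9319, r_3=0.5774, r_4=0.5176, r_5=1.0000 — all match ✓
Only this pose fits every beam.

(x, y, θ) = (5.5, 8.5, 60°)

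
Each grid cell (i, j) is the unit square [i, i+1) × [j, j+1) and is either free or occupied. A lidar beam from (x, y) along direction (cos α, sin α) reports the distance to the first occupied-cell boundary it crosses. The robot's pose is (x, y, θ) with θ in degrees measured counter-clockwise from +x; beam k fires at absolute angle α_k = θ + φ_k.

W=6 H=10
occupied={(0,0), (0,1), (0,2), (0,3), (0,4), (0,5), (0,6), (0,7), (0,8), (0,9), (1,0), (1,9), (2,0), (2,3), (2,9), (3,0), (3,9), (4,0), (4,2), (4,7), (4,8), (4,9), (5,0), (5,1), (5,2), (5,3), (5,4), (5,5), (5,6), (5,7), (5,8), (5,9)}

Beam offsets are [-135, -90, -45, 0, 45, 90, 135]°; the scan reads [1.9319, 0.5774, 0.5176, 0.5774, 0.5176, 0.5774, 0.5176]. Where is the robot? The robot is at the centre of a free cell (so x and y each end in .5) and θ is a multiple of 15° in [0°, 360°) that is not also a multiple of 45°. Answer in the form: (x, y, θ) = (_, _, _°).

Enumerate (i+0.5, j+0.5, θ) over the 28 free cells and 16 admissible headings. For each, cast all 7 beams and compare to the given ranges.
  (3.5, 4.5, 345°): beam 1 = 1.0000 ≠ 1.9319 ✗
  (1.5, 2.5, 195°): beam 1 = 1.0000 ≠ 1.9319 ✗
  (2.5, 2.5, 30°): beam 1 = 1.5529 ≠ 1.9319 ✗
  (1.5, 3.5, 345°): beam 1 = 0.5774 ≠ 1.9319 ✗
  (3.5, 6.5, 165°): beam 1 = 1.0000 ≠ 1.9319 ✗
  …
  (4.5, 1.5, 330°): r_1=1.9319, r_2=0.5774, r_3=0.5176, r_4=0.5774, r_5=0.5176, r_6=0.5774, r_7=0.5176 — all match ✓
Unique over the lattice → pose = (4.5, 1.5, 330°).

(x, y, θ) = (4.5, 1.5, 330°)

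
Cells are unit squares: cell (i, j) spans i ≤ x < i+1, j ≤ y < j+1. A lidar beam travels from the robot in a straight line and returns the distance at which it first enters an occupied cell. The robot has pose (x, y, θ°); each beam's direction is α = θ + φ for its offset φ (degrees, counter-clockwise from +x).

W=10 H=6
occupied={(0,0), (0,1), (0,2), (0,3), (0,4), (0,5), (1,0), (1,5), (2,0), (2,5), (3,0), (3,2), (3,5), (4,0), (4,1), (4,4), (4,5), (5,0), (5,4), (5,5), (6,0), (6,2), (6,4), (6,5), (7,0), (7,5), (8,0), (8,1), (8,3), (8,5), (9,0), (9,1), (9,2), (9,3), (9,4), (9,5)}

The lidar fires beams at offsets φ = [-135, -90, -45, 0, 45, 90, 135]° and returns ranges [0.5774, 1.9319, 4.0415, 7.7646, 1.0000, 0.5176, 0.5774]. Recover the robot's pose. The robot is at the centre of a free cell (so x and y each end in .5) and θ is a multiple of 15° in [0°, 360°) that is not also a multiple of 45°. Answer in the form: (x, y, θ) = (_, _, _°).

The pose lattice has 24·16 = 384 candidates. Test each by forward raycasting.
  (1.5, 4.5, 60°): beam 1 = 3.6235 ≠ 0.5774 ✗
  (2.5, 4.5, 195°): beam 2 = 0.5176 ≠ 1.9319 ✗
  (2.5, 1.5, 30°): beam 1 = 0.5176 ≠ 0.5774 ✗
  …
  (1.5, 4.5, 345°): r_1=0.5774, r_2=1.9319, r_3=4.0415, r_4=7.7646, r_5=1.0000, r_6=0.5176, r_7=0.5774 — all match ✓
No second candidate reproduces the full scan.

(x, y, θ) = (1.5, 4.5, 345°)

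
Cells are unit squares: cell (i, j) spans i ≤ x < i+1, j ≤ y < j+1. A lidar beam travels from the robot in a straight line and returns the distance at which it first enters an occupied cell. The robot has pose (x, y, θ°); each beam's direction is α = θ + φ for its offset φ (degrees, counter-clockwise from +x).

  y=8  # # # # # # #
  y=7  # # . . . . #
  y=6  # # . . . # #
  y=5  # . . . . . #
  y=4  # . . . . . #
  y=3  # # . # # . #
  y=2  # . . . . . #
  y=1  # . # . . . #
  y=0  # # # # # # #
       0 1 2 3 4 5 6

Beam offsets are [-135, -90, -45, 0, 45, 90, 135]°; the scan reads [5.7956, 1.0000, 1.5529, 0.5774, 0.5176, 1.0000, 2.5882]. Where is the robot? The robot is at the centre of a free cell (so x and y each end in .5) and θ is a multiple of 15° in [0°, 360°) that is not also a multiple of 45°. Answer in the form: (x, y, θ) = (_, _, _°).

(x, y, θ) = (4.5, 7.5, 60°)

Candidates: 28 free-cell centres × 16 headings = 448 poses. Raycast each; keep the one whose scan matches to 4 dp.
  (2.5, 3.5, 255°): beam 1 = 2.8868 ≠ 5.7956 ✗
  (3.5, 4.5, 15°): beam 1 = 0.5774 ≠ 5.7956 ✗
  (3.5, 6.5, 210°): beam 1 = 1.5529 ≠ 5.7956 ✗
  (5.5, 1.5, 75°): beam 1 = 0.5774 ≠ 5.7956 ✗
  …
  (4.5, 7.5, 60°): r_1=5.7956, r_2=1.0000, r_3=1.5529, r_4=0.5774, r_5=0.5176, r_6=1.0000, r_7=2.5882 — all match ✓
Unique over the lattice → pose = (4.5, 7.5, 60°).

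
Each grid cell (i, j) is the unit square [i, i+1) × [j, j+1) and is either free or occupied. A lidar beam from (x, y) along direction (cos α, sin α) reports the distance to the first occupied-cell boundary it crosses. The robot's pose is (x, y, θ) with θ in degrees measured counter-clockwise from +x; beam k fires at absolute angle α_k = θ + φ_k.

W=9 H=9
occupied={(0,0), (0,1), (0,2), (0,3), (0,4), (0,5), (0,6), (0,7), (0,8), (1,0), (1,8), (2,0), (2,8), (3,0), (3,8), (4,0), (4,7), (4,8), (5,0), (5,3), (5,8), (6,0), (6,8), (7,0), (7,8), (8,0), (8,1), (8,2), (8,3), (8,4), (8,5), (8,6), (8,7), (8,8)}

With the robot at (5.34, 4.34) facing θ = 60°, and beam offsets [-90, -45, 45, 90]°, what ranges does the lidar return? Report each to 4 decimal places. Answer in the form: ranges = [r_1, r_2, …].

beam 1: φ=-90°, α=330°
  dir = (cos 330°, sin 330°) = (0.8660, -0.5000); from cell (5,4)
  next x-line at t=0.7621, next y-line at t=0.6800; Δt_x=1.1547, Δt_y=2.0000
    y: enter (5,3) at t=0.6800 ← occupied
  → r_1 = 0.6800
beam 2: φ=-45°, α=15°
  dir = (cos 15°, sin 15°) = (0.9659, 0.2588); from cell (5,4)
  next x-line at t=0.6833, next y-line at t=2.5500; Δt_x=1.0353, Δt_y=3.8637
    x: enter (6,4) at t=0.6833
    x: enter (7,4) at t=1.7186
    y: enter (7,5) at t=2.5500
    x: enter (8,5) at t=2.7538 ← occupied
  → r_2 = 2.7538
beam 3: φ=45°, α=105°
  dir = (cos 105°, sin 105°) = (-0.2588, 0.9659); from cell (5,4)
  next x-line at t=1.3137, next y-line at t=0.6833; Δt_x=3.8637, Δt_y=1.0353
    y: enter (5,5) at t=0.6833
    x: enter (4,5) at t=1.3137
    y: enter (4,6) at t=1.7186
    y: enter (4,7) at t=2.7538 ← occupied
  → r_3 = 2.7538
beam 4: φ=90°, α=150°
  dir = (cos 150°, sin 150°) = (-0.8660, 0.5000); from cell (5,4)
  next x-line at t=0.3926, next y-line at t=1.3200; Δt_x=1.1547, Δt_y=2.0000
    x: enter (4,4) at t=0.3926
    y: enter (4,5) at t=1.3200
    x: enter (3,5) at t=1.5473
    x: enter (2,5) at t=2.7020
    y: enter (2,6) at t=3.3200
    x: enter (1,6) at t=3.8567
    x: enter (0,6) at t=5.0114 ← occupied
  → r_4 = 5.0114

ranges = [0.6800, 2.7538, 2.7538, 5.0114]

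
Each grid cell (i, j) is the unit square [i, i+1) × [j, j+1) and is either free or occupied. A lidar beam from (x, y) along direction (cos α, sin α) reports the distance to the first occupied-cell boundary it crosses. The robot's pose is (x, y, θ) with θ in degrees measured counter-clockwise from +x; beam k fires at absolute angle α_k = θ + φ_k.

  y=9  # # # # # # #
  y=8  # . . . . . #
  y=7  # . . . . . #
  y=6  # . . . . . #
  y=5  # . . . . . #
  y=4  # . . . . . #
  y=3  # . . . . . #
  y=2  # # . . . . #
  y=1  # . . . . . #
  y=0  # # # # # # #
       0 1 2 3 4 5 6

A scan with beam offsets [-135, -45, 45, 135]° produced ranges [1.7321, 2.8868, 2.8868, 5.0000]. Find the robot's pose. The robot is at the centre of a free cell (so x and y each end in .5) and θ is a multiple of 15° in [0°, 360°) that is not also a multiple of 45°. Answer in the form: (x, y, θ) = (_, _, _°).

(x, y, θ) = (3.5, 3.5, 345°)

The pose lattice has 39·16 = 624 candidates. Test each by forward raycasting.
  (4.5, 5.5, 330°): beam 1 = 3.6235 ≠ 1.7321 ✗
  (5.5, 5.5, 285°): beam 1 = 5.1962 ≠ 1.7321 ✗
  (2.5, 8.5, 255°): beam 1 = 0.5774 ≠ 1.7321 ✗
  (2.5, 2.5, 195°): beam 1 = 7.0000 ≠ 1.7321 ✗
  (2.5, 6.5, 75°): beam 1 = 6.3509 ≠ 1.7321 ✗
  …
  (3.5, 3.5, 345°): r_1=1.7321, r_2=2.8868, r_3=2.8868, r_4=5.0000 — all match ✓
No second candidate reproduces the full scan.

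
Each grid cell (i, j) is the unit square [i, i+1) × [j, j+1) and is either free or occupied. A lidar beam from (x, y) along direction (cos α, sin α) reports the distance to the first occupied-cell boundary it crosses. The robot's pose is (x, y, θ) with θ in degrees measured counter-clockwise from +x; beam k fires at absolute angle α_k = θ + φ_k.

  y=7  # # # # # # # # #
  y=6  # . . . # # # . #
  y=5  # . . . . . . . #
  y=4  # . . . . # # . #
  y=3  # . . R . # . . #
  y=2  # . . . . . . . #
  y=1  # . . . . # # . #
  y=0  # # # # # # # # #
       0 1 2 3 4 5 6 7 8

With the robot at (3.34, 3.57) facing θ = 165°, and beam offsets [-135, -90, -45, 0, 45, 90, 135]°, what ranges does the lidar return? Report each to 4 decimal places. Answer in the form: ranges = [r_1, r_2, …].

beam 1: φ=-135°, α=30°
  dir = (cos 30°, sin 30°) = (0.8660, 0.5000); from cell (3,3)
  next x-line at t=0.7621, next y-line at t=0.8600; Δt_x=1.1547, Δt_y=2.0000
    x: enter (4,3) at t=0.7621
    y: enter (4,4) at t=0.8600
    x: enter (5,4) at t=1.9168 ← occupied
  → r_1 = 1.9168
beam 2: φ=-90°, α=75°
  dir = (cos 75°, sin 75°) = (0.2588, 0.9659); from cell (3,3)
  next x-line at t=2.5500, next y-line at t=0.4452; Δt_x=3.8637, Δt_y=1.0353
    y: enter (3,4) at t=0.4452
    y: enter (3,5) at t=1.4804
    y: enter (3,6) at t=2.5157
    x: enter (4,6) at t=2.5500 ← occupied
  → r_2 = 2.5500
beam 3: φ=-45°, α=120°
  dir = (cos 120°, sin 120°) = (-0.5000, 0.8660); from cell (3,3)
  next x-line at t=0.6800, next y-line at t=0.4965; Δt_x=2.0000, Δt_y=1.1547
    y: enter (3,4) at t=0.4965
    x: enter (2,4) at t=0.6800
    y: enter (2,5) at t=1.6512
    x: enter (1,5) at t=2.6800
    y: enter (1,6) at t=2.8059
    y: enter (1,7) at t=3.9606 ← occupied
  → r_3 = 3.9606
beam 4: φ=0°, α=165°
  dir = (cos 165°, sin 165°) = (-0.9659, 0.2588); from cell (3,3)
  next x-line at t=0.3520, next y-line at t=1.6614; Δt_x=1.0353, Δt_y=3.8637
    x: enter (2,3) at t=0.3520
    x: enter (1,3) at t=1.3873
    y: enter (1,4) at t=1.6614
    x: enter (0,4) at t=2.4225 ← occupied
  → r_4 = 2.4225
beam 5: φ=45°, α=210°
  dir = (cos 210°, sin 210°) = (-0.8660, -0.5000); from cell (3,3)
  next x-line at t=0.3926, next y-line at t=1.1400; Δt_x=1.1547, Δt_y=2.0000
    x: enter (2,3) at t=0.3926
    y: enter (2,2) at t=1.1400
    x: enter (1,2) at t=1.5473
    x: enter (0,2) at t=2.7020 ← occupied
  → r_5 = 2.7020
beam 6: φ=90°, α=255°
  dir = (cos 255°, sin 255°) = (-0.2588, -0.9659); from cell (3,3)
  next x-line at t=1.3137, next y-line at t=0.5901; Δt_x=3.8637, Δt_y=1.0353
    y: enter (3,2) at t=0.5901
    x: enter (2,2) at t=1.3137
    y: enter (2,1) at t=1.6254
    y: enter (2,0) at t=2.6607 ← occupied
  → r_6 = 2.6607
beam 7: φ=135°, α=300°
  dir = (cos 300°, sin 300°) = (0.5000, -0.8660); from cell (3,3)
  next x-line at t=1.3200, next y-line at t=0.6582; Δt_x=2.0000, Δt_y=1.1547
    y: enter (3,2) at t=0.6582
    x: enter (4,2) at t=1.3200
    y: enter (4,1) at t=1.8129
    y: enter (4,0) at t=2.9676 ← occupied
  → r_7 = 2.9676

ranges = [1.9168, 2.5500, 3.9606, 2.4225, 2.7020, 2.6607, 2.9676]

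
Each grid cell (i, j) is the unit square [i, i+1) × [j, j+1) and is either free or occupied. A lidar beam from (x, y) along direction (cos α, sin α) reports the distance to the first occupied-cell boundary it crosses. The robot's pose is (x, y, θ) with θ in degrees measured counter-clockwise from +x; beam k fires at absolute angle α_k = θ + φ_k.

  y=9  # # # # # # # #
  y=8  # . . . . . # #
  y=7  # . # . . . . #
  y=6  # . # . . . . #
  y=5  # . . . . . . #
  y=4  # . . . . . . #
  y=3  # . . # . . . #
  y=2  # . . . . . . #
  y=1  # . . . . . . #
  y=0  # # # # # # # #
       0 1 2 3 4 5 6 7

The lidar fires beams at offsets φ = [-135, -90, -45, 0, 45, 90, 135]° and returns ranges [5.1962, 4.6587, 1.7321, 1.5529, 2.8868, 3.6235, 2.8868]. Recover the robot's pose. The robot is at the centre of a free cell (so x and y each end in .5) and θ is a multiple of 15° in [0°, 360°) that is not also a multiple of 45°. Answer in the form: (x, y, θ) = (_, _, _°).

Candidates: 44 free-cell centres × 16 headings = 704 poses. Raycast each; keep the one whose scan matches to 4 dp.
  (1.5, 7.5, 330°): beam 1 = 0.5176 ≠ 5.1962 ✗
  (6.5, 3.5, 345°): beam 1 = 5.0000 ≠ 5.1962 ✗
  (5.5, 6.5, 210°): beam 1 = 1.9319 ≠ 5.1962 ✗
  …
  (5.5, 5.5, 15°): r_1=5.1962, r_2=4.6587, r_3=1.7321, r_4=1.5529, r_5=2.8868, r_6=3.6235, r_7=2.8868 — all match ✓
Only this pose fits every beam.

(x, y, θ) = (5.5, 5.5, 15°)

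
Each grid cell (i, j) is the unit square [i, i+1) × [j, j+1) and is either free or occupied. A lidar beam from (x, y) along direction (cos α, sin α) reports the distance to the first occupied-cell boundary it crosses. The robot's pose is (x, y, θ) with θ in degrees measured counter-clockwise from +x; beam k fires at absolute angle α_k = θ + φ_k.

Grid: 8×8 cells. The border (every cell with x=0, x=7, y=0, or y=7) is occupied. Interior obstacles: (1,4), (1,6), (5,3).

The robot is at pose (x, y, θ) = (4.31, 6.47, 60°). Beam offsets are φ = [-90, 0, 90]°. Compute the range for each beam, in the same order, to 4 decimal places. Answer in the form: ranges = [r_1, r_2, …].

beam 1: φ=-90°, α=330°
  dir = (cos 330°, sin 330°) = (0.8660, -0.5000); from cell (4,6)
  next x-line at t=0.7967, next y-line at t=0.9400; Δt_x=1.1547, Δt_y=2.0000
    x: enter (5,6) at t=0.7967
    y: enter (5,5) at t=0.9400
    x: enter (6,5) at t=1.9514
    y: enter (6,4) at t=2.9400
    x: enter (7,4) at t=3.1061 ← occupied
  → r_1 = 3.1061
beam 2: φ=0°, α=60°
  dir = (cos 60°, sin 60°) = (0.5000, 0.8660); from cell (4,6)
  next x-line at t=1.3800, next y-line at t=0.6120; Δt_x=2.0000, Δt_y=1.1547
    y: enter (4,7) at t=0.6120 ← occupied
  → r_2 = 0.6120
beam 3: φ=90°, α=150°
  dir = (cos 150°, sin 150°) = (-0.8660, 0.5000); from cell (4,6)
  next x-line at t=0.3580, next y-line at t=1.0600; Δt_x=1.1547, Δt_y=2.0000
    x: enter (3,6) at t=0.3580
    y: enter (3,7) at t=1.0600 ← occupied
  → r_3 = 1.0600

ranges = [3.1061, 0.6120, 1.0600]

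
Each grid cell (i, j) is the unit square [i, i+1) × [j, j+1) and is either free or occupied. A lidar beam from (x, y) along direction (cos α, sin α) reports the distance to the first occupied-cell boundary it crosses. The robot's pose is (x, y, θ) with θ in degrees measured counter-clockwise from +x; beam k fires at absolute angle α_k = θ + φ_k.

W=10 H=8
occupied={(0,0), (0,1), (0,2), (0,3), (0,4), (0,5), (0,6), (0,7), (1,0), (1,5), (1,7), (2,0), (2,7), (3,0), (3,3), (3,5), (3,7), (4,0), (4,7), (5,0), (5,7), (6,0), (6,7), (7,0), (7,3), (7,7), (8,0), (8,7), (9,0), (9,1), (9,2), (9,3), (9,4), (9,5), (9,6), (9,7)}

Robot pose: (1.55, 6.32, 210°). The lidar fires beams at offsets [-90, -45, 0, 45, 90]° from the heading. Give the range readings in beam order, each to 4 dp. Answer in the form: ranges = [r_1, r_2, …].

beam 1: φ=-90°, α=120°
  direction (-0.5000, 0.8660); cell (1,6); t to first gridline: x 1.1000, y 0.7852 (then +2.0000 / +1.1547)
    (1,7) via y @ 0.7852  # hit
  → r_1 = 0.7852
beam 2: φ=-45°, α=165°
  direction (-0.9659, 0.2588); cell (1,6); t to first gridline: x 0.5694, y 2.6273 (then +1.0353 / +3.8637)
    (0,6) via x @ 0.5694  # hit
  → r_2 = 0.5694
beam 3: φ=0°, α=210°
  direction (-0.8660, -0.5000); cell (1,6); t to first gridline: x 0.6351, y 0.6400 (then +1.1547 / +2.0000)
    (0,6) via x @ 0.6351  # hit
  → r_3 = 0.6351
beam 4: φ=45°, α=255°
  direction (-0.2588, -0.9659); cell (1,6); t to first gridline: x 2.1250, y 0.3313 (then +3.8637 / +1.0353)
    (1,5) via y @ 0.3313  # hit
  → r_4 = 0.3313
beam 5: φ=90°, α=300°
  direction (0.5000, -0.8660); cell (1,6); t to first gridline: x 0.9000, y 0.3695 (then +2.0000 / +1.1547)
    (1,5) via y @ 0.3695  # hit
  → r_5 = 0.3695

ranges = [0.7852, 0.5694, 0.6351, 0.3313, 0.3695]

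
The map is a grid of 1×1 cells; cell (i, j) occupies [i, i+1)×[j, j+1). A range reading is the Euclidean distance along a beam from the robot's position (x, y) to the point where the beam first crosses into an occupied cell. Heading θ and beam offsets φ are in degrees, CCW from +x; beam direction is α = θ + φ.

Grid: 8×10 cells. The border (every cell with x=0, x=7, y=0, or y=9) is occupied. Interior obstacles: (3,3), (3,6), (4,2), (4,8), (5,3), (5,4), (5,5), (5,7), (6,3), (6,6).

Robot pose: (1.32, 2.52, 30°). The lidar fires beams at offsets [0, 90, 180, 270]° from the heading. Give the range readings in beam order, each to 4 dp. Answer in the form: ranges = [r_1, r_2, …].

ranges = [1.9399, 0.6400, 0.3695, 1.7551]

beam 1: φ=0°, α=30°
  d=(0.8660,0.5000)  start (1,2)  tX=0.7852 tY=0.9600  stride 1/|dx|=1.1547 1/|dy|=2.0000
    cross x-line → (2,2), t=0.7852
    cross y-line → (2,3), t=0.9600
    cross x-line → (3,3), t=1.9399 (wall)
  → r_1 = 1.9399
beam 2: φ=90°, α=120°
  d=(-0.5000,0.8660)  start (1,2)  tX=0.6400 tY=0.5543  stride 1/|dx|=2.0000 1/|dy|=1.1547
    cross y-line → (1,3), t=0.5543
    cross x-line → (0,3), t=0.6400 (wall)
  → r_2 = 0.6400
beam 3: φ=180°, α=210°
  d=(-0.8660,-0.5000)  start (1,2)  tX=0.3695 tY=1.0400  stride 1/|dx|=1.1547 1/|dy|=2.0000
    cross x-line → (0,2), t=0.3695 (wall)
  → r_3 = 0.3695
beam 4: φ=270°, α=300°
  d=(0.5000,-0.8660)  start (1,2)  tX=1.3600 tY=0.6004  stride 1/|dx|=2.0000 1/|dy|=1.1547
    cross y-line → (1,1), t=0.6004
    cross x-line → (2,1), t=1.3600
    cross y-line → (2,0), t=1.7551 (wall)
  → r_4 = 1.7551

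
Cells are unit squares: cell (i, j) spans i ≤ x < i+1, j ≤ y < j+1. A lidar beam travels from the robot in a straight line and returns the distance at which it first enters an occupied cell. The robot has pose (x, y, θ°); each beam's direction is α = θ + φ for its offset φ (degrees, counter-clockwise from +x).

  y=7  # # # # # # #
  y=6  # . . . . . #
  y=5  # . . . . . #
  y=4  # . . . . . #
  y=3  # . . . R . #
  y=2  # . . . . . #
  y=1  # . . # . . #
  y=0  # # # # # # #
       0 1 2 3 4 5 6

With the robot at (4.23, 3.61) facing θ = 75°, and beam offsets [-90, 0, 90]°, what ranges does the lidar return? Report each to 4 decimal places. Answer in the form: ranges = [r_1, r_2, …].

beam 1: φ=-90°, α=345°
  cosα=0.9659 sinα=-0.2588 | (4,3) | tMaxX 0.7972 tMaxY 2.3569 | tΔX 1.0353 tΔY 3.8637
    t=0.7972 [x] (5,3)
    t=1.8324 [x] (6,3) — stop
  → r_1 = 1.8324
beam 2: φ=0°, α=75°
  cosα=0.2588 sinα=0.9659 | (4,3) | tMaxX 2.9751 tMaxY 0.4038 | tΔX 3.8637 tΔY 1.0353
    t=0.4038 [y] (4,4)
    t=1.4390 [y] (4,5)
    t=2.4743 [y] (4,6)
    t=2.9751 [x] (5,6)
    t=3.5096 [y] (5,7) — stop
  → r_2 = 3.5096
beam 3: φ=90°, α=165°
  cosα=-0.9659 sinα=0.2588 | (4,3) | tMaxX 0.2381 tMaxY 1.5068 | tΔX 1.0353 tΔY 3.8637
    t=0.2381 [x] (3,3)
    t=1.2734 [x] (2,3)
    t=1.5068 [y] (2,4)
    t=2.3087 [x] (1,4)
    t=3.3439 [x] (0,4) — stop
  → r_3 = 3.3439

ranges = [1.8324, 3.5096, 3.3439]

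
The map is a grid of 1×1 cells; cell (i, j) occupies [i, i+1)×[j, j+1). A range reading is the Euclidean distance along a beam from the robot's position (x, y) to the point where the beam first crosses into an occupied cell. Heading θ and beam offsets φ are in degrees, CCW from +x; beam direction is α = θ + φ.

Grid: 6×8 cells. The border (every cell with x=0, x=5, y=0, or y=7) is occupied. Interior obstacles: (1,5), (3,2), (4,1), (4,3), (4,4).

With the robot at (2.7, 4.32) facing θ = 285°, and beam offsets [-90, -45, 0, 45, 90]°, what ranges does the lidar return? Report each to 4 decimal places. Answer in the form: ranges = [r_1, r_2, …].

beam 1: φ=-90°, α=195°
  d=(-0.9659,-0.2588)  start (2,4)  tX=0.7247 tY=1.2364  stride 1/|dx|=1.0353 1/|dy|=3.8637
    cross x-line → (1,4), t=0.7247
    cross y-line → (1,3), t=1.2364
    cross x-line → (0,3), t=1.7600 (wall)
  → r_1 = 1.7600
beam 2: φ=-45°, α=240°
  d=(-0.5000,-0.8660)  start (2,4)  tX=1.4000 tY=0.3695  stride 1/|dx|=2.0000 1/|dy|=1.1547
    cross y-line → (2,3), t=0.3695
    cross x-line → (1,3), t=1.4000
    cross y-line → (1,2), t=1.5242
    cross y-line → (1,1), t=2.6789
    cross x-line → (0,1), t=3.4000 (wall)
  → r_2 = 3.4000
beam 3: φ=0°, α=285°
  d=(0.2588,-0.9659)  start (2,4)  tX=1.1591 tY=0.3313  stride 1/|dx|=3.8637 1/|dy|=1.0353
    cross y-line → (2,3), t=0.3313
    cross x-line → (3,3), t=1.1591
    cross y-line → (3,2), t=1.3666 (wall)
  → r_3 = 1.3666
beam 4: φ=45°, α=330°
  d=(0.8660,-0.5000)  start (2,4)  tX=0.3464 tY=0.6400  stride 1/|dx|=1.1547 1/|dy|=2.0000
    cross x-line → (3,4), t=0.3464
    cross y-line → (3,3), t=0.6400
    cross x-line → (4,3), t=1.5011 (wall)
  → r_4 = 1.5011
beam 5: φ=90°, α=15°
  d=(0.9659,0.2588)  start (2,4)  tX=0.3106 tY=2.6273  stride 1/|dx|=1.0353 1/|dy|=3.8637
    cross x-line → (3,4), t=0.3106
    cross x-line → (4,4), t=1.3459 (wall)
  → r_5 = 1.3459

ranges = [1.7600, 3.4000, 1.3666, 1.5011, 1.3459]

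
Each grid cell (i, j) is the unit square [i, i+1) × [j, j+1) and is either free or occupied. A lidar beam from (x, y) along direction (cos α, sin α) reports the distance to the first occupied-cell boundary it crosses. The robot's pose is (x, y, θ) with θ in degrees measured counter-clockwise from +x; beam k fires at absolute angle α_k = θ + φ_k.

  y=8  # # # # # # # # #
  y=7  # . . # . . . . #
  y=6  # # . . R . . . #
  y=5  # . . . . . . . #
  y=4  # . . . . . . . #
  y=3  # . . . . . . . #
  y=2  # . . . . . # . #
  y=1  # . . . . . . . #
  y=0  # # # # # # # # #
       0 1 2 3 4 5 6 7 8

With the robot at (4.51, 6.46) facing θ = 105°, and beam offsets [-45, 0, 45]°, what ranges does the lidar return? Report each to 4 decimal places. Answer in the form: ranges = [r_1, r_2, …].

ranges = [1.7782, 1.5943, 1.0800]

beam 1: φ=-45°, α=60°
  d=(0.5000,0.8660)  start (4,6)  tX=0.9800 tY=0.6235  stride 1/|dx|=2.0000 1/|dy|=1.1547
    cross y-line → (4,7), t=0.6235
    cross x-line → (5,7), t=0.9800
    cross y-line → (5,8), t=1.7782 (wall)
  → r_1 = 1.7782
beam 2: φ=0°, α=105°
  d=(-0.2588,0.9659)  start (4,6)  tX=1.9705 tY=0.5590  stride 1/|dx|=3.8637 1/|dy|=1.0353
    cross y-line → (4,7), t=0.5590
    cross y-line → (4,8), t=1.5943 (wall)
  → r_2 = 1.5943
beam 3: φ=45°, α=150°
  d=(-0.8660,0.5000)  start (4,6)  tX=0.5889 tY=1.0800  stride 1/|dx|=1.1547 1/|dy|=2.0000
    cross x-line → (3,6), t=0.5889
    cross y-line → (3,7), t=1.0800 (wall)
  → r_3 = 1.0800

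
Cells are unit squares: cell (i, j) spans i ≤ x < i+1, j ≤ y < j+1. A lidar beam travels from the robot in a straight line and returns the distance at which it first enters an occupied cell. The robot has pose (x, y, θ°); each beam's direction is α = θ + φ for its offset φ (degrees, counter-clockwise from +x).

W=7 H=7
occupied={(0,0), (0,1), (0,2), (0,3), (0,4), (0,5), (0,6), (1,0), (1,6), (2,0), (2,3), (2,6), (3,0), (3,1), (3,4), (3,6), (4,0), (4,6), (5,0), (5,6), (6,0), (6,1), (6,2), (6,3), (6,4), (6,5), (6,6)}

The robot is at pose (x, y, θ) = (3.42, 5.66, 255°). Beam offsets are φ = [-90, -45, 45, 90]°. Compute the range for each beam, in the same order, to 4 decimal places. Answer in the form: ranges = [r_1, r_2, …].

ranges = [1.3137, 2.7944, 0.7621, 2.6710]

beam 1: φ=-90°, α=165°
  direction (-0.9659, 0.2588); cell (3,5); t to first gridline: x 0.4348, y 1.3137 (then +1.0353 / +3.8637)
    (2,5) via x @ 0.4348
    (2,6) via y @ 1.3137  # hit
  → r_1 = 1.3137
beam 2: φ=-45°, α=210°
  direction (-0.8660, -0.5000); cell (3,5); t to first gridline: x 0.4850, y 1.3200 (then +1.1547 / +2.0000)
    (2,5) via x @ 0.4850
    (2,4) via y @ 1.3200
    (1,4) via x @ 1.6397
    (0,4) via x @ 2.7944  # hit
  → r_2 = 2.7944
beam 3: φ=45°, α=300°
  direction (0.5000, -0.8660); cell (3,5); t to first gridline: x 1.1600, y 0.7621 (then +2.0000 / +1.1547)
    (3,4) via y @ 0.7621  # hit
  → r_3 = 0.7621
beam 4: φ=90°, α=345°
  direction (0.9659, -0.2588); cell (3,5); t to first gridline: x 0.6005, y 2.5500 (then +1.0353 / +3.8637)
    (4,5) via x @ 0.6005
    (5,5) via x @ 1.6357
    (5,4) via y @ 2.5500
    (6,4) via x @ 2.6710  # hit
  → r_4 = 2.6710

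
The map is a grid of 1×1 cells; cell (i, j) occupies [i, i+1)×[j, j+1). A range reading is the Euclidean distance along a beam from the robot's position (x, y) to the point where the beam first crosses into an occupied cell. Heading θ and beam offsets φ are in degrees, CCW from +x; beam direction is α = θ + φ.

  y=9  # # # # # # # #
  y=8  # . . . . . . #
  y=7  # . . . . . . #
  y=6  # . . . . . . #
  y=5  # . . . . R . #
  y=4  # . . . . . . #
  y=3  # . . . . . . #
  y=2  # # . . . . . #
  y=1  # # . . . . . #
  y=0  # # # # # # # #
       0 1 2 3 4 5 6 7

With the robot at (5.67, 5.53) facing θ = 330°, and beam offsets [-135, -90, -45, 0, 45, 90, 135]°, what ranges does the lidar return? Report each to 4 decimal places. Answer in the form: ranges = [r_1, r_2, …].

beam 1: φ=-135°, α=195°
  direction (-0.9659, -0.2588); cell (5,5); t to first gridline: x 0.6936, y 2.0478 (then +1.0353 / +3.8637)
    (4,5) via x @ 0.6936
    (3,5) via x @ 1.7289
    (3,4) via y @ 2.0478
    (2,4) via x @ 2.7642
    (1,4) via x @ 3.7995
    (0,4) via x @ 4.8347  # hit
  → r_1 = 4.8347
beam 2: φ=-90°, α=240°
  direction (-0.5000, -0.8660); cell (5,5); t to first gridline: x 1.3400, y 0.6120 (then +2.0000 / +1.1547)
    (5,4) via y @ 0.6120
    (4,4) via x @ 1.3400
    (4,3) via y @ 1.7667
    (4,2) via y @ 2.9214
    (3,2) via x @ 3.3400
    (3,1) via y @ 4.0761
    (3,0) via y @ 5.2308  # hit
  → r_2 = 5.2308
beam 3: φ=-45°, α=285°
  direction (0.2588, -0.9659); cell (5,5); t to first gridline: x 1.2750, y 0.5487 (then +3.8637 / +1.0353)
    (5,4) via y @ 0.5487
    (6,4) via x @ 1.2750
    (6,3) via y @ 1.5840
    (6,2) via y @ 2.6192
    (6,1) via y @ 3.6545
    (6,0) via y @ 4.6898  # hit
  → r_3 = 4.6898
beam 4: φ=0°, α=330°
  direction (0.8660, -0.5000); cell (5,5); t to first gridline: x 0.3811, y 1.0600 (then +1.1547 / +2.0000)
    (6,5) via x @ 0.3811
    (6,4) via y @ 1.0600
    (7,4) via x @ 1.5358  # hit
  → r_4 = 1.5358
beam 5: φ=45°, α=15°
  direction (0.9659, 0.2588); cell (5,5); t to first gridline: x 0.3416, y 1.8159 (then +1.0353 / +3.8637)
    (6,5) via x @ 0.3416
    (7,5) via x @ 1.3769  # hit
  → r_5 = 1.3769
beam 6: φ=90°, α=60°
  direction (0.5000, 0.8660); cell (5,5); t to first gridline: x 0.6600, y 0.5427 (then +2.0000 / +1.1547)
    (5,6) via y @ 0.5427
    (6,6) via x @ 0.6600
    (6,7) via y @ 1.6974
    (7,7) via x @ 2.6600  # hit
  → r_6 = 2.6600
beam 7: φ=135°, α=105°
  direction (-0.2588, 0.9659); cell (5,5); t to first gridline: x 2.5887, y 0.4866 (then +3.8637 / +1.0353)
    (5,6) via y @ 0.4866
    (5,7) via y @ 1.5219
    (5,8) via y @ 2.5571
    (4,8) via x @ 2.5887
    (4,9) via y @ 3.5924  # hit
  → r_7 = 3.5924

ranges = [4.8347, 5.2308, 4.6898, 1.5358, 1.3769, 2.6600, 3.5924]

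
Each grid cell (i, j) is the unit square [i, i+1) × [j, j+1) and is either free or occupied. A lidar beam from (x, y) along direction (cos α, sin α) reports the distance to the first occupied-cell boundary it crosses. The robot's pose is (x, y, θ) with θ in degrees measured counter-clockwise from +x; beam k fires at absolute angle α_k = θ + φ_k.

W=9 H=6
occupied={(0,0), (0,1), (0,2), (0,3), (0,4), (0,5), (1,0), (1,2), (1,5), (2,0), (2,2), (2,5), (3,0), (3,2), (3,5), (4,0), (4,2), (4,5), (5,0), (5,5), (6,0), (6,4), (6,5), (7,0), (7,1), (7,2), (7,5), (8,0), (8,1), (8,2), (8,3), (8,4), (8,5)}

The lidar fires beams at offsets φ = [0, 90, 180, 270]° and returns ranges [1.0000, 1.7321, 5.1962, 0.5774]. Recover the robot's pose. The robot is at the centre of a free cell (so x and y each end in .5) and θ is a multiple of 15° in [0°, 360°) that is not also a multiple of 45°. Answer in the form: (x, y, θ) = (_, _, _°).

(x, y, θ) = (2.5, 4.5, 150°)

Enumerate (i+0.5, j+0.5, θ) over the 21 free cells and 16 admissible headings. For each, cast all 4 beams and compare to the given ranges.
  (2.5, 1.5, 105°): beam 1 = 0.5176 ≠ 1.0000 ✗
  (2.5, 3.5, 255°): beam 1 = 0.5176 ≠ 1.0000 ✗
  (2.5, 1.5, 15°): beam 1 = 1.9319 ≠ 1.0000 ✗
  (4.5, 4.5, 285°): beam 1 = 1.5529 ≠ 1.0000 ✗
  (2.5, 3.5, 120°): beam 1 = 1.7321 ≠ 1.0000 ✗
  …
  (2.5, 4.5, 150°): r_1=1.0000, r_2=1.7321, r_3=5.1962, r_4=0.5774 — all match ✓
No second candidate reproduces the full scan.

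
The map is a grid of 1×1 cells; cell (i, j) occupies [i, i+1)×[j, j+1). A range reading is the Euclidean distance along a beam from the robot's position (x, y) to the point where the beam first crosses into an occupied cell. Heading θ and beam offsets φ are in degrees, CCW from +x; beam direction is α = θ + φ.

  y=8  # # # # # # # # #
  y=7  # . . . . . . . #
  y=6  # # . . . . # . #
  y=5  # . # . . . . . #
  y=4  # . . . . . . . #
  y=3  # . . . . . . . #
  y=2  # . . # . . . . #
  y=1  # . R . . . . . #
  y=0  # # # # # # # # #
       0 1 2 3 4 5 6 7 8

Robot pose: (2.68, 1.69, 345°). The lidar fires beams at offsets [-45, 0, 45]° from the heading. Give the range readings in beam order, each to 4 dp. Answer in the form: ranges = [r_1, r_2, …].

beam 1: φ=-45°, α=300°
  cosα=0.5000 sinα=-0.8660 | (2,1) | tMaxX 0.6400 tMaxY 0.7967 | tΔX 2.0000 tΔY 1.1547
    t=0.6400 [x] (3,1)
    t=0.7967 [y] (3,0) — stop
  → r_1 = 0.7967
beam 2: φ=0°, α=345°
  cosα=0.9659 sinα=-0.2588 | (2,1) | tMaxX 0.3313 tMaxY 2.6660 | tΔX 1.0353 tΔY 3.8637
    t=0.3313 [x] (3,1)
    t=1.3666 [x] (4,1)
    t=2.4018 [x] (5,1)
    t=2.6660 [y] (5,0) — stop
  → r_2 = 2.6660
beam 3: φ=45°, α=30°
  cosα=0.8660 sinα=0.5000 | (2,1) | tMaxX 0.3695 tMaxY 0.6200 | tΔX 1.1547 tΔY 2.0000
    t=0.3695 [x] (3,1)
    t=0.6200 [y] (3,2) — stop
  → r_3 = 0.6200

ranges = [0.7967, 2.6660, 0.6200]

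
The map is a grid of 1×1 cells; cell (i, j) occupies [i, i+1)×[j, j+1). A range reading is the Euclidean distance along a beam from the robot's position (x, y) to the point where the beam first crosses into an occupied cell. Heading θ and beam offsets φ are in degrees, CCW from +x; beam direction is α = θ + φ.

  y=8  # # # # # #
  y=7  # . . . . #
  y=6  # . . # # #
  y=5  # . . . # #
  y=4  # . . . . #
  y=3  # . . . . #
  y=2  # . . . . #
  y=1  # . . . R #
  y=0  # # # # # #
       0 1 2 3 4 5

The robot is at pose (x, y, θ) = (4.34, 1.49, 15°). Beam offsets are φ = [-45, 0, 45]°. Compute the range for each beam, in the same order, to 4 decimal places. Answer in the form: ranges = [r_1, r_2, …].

ranges = [0.7621, 0.6833, 1.3200]

beam 1: φ=-45°, α=330°
  cosα=0.8660 sinα=-0.5000 | (4,1) | tMaxX 0.7621 tMaxY 0.9800 | tΔX 1.1547 tΔY 2.0000
    t=0.7621 [x] (5,1) — stop
  → r_1 = 0.7621
beam 2: φ=0°, α=15°
  cosα=0.9659 sinα=0.2588 | (4,1) | tMaxX 0.6833 tMaxY 1.9705 | tΔX 1.0353 tΔY 3.8637
    t=0.6833 [x] (5,1) — stop
  → r_2 = 0.6833
beam 3: φ=45°, α=60°
  cosα=0.5000 sinα=0.8660 | (4,1) | tMaxX 1.3200 tMaxY 0.5889 | tΔX 2.0000 tΔY 1.1547
    t=0.5889 [y] (4,2)
    t=1.3200 [x] (5,2) — stop
  → r_3 = 1.3200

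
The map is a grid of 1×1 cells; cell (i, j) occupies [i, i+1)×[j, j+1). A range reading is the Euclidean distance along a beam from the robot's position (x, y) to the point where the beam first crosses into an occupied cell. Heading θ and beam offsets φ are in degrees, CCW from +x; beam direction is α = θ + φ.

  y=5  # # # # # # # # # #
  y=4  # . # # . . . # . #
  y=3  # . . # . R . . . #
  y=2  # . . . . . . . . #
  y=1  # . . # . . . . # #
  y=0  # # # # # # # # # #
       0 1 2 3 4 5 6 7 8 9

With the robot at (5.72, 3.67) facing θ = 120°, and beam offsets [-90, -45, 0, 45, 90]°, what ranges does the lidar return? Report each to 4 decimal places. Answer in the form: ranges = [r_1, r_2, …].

beam 1: φ=-90°, α=30°
  d=(0.8660,0.5000)  start (5,3)  tX=0.3233 tY=0.6600  stride 1/|dx|=1.1547 1/|dy|=2.0000
    cross x-line → (6,3), t=0.3233
    cross y-line → (6,4), t=0.6600
    cross x-line → (7,4), t=1.4780 (wall)
  → r_1 = 1.4780
beam 2: φ=-45°, α=75°
  d=(0.2588,0.9659)  start (5,3)  tX=1.0818 tY=0.3416  stride 1/|dx|=3.8637 1/|dy|=1.0353
    cross y-line → (5,4), t=0.3416
    cross x-line → (6,4), t=1.0818
    cross y-line → (6,5), t=1.3769 (wall)
  → r_2 = 1.3769
beam 3: φ=0°, α=120°
  d=(-0.5000,0.8660)  start (5,3)  tX=1.4400 tY=0.3811  stride 1/|dx|=2.0000 1/|dy|=1.1547
    cross y-line → (5,4), t=0.3811
    cross x-line → (4,4), t=1.4400
    cross y-line → (4,5), t=1.5358 (wall)
  → r_3 = 1.5358
beam 4: φ=45°, α=165°
  d=(-0.9659,0.2588)  start (5,3)  tX=0.7454 tY=1.2750  stride 1/|dx|=1.0353 1/|dy|=3.8637
    cross x-line → (4,3), t=0.7454
    cross y-line → (4,4), t=1.2750
    cross x-line → (3,4), t=1.7807 (wall)
  → r_4 = 1.7807
beam 5: φ=90°, α=210°
  d=(-0.8660,-0.5000)  start (5,3)  tX=0.8314 tY=1.3400  stride 1/|dx|=1.1547 1/|dy|=2.0000
    cross x-line → (4,3), t=0.8314
    cross y-line → (4,2), t=1.3400
    cross x-line → (3,2), t=1.9861
    cross x-line → (2,2), t=3.1408
    cross y-line → (2,1), t=3.3400
    cross x-line → (1,1), t=4.2955
    cross y-line → (1,0), t=5.3400 (wall)
  → r_5 = 5.3400

ranges = [1.4780, 1.3769, 1.5358, 1.7807, 5.3400]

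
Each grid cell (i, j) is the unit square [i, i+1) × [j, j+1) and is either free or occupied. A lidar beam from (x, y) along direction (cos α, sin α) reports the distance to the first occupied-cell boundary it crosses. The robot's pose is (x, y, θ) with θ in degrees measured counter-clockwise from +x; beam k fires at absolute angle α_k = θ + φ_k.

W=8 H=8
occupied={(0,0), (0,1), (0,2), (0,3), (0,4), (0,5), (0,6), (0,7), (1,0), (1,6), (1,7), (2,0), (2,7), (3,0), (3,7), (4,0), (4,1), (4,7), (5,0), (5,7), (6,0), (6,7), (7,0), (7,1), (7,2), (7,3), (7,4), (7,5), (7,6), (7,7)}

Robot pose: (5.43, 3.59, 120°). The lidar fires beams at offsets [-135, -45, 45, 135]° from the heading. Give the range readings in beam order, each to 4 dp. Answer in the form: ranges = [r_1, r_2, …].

ranges = [1.6254, 3.5303, 4.5863, 1.6614]

beam 1: φ=-135°, α=345°
  cosα=0.9659 sinα=-0.2588 | (5,3) | tMaxX 0.5901 tMaxY 2.2796 | tΔX 1.0353 tΔY 3.8637
    t=0.5901 [x] (6,3)
    t=1.6254 [x] (7,3) — stop
  → r_1 = 1.6254
beam 2: φ=-45°, α=75°
  cosα=0.2588 sinα=0.9659 | (5,3) | tMaxX 2.2023 tMaxY 0.4245 | tΔX 3.8637 tΔY 1.0353
    t=0.4245 [y] (5,4)
    t=1.4597 [y] (5,5)
    t=2.2023 [x] (6,5)
    t=2.4950 [y] (6,6)
    t=3.5303 [y] (6,7) — stop
  → r_2 = 3.5303
beam 3: φ=45°, α=165°
  cosα=-0.9659 sinα=0.2588 | (5,3) | tMaxX 0.4452 tMaxY 1.5841 | tΔX 1.0353 tΔY 3.8637
    t=0.4452 [x] (4,3)
    t=1.4804 [x] (3,3)
    t=1.5841 [y] (3,4)
    t=2.5157 [x] (2,4)
    t=3.5510 [x] (1,4)
    t=4.5863 [x] (0,4) — stop
  → r_3 = 4.5863
beam 4: φ=135°, α=255°
  cosα=-0.2588 sinα=-0.9659 | (5,3) | tMaxX 1.6614 tMaxY 0.6108 | tΔX 3.8637 tΔY 1.0353
    t=0.6108 [y] (5,2)
    t=1.6461 [y] (5,1)
    t=1.6614 [x] (4,1) — stop
  → r_4 = 1.6614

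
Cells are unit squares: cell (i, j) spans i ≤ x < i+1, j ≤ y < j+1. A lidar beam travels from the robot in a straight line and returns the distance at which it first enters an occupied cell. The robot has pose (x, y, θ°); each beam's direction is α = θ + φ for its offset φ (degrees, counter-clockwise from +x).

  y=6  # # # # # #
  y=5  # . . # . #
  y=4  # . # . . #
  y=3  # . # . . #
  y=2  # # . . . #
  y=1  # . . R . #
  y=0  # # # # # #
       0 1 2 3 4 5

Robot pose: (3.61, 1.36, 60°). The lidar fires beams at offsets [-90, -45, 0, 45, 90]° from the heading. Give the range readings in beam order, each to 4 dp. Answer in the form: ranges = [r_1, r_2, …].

beam 1: φ=-90°, α=330°
  cosα=0.8660 sinα=-0.5000 | (3,1) | tMaxX 0.4503 tMaxY 0.7200 | tΔX 1.1547 tΔY 2.0000
    t=0.4503 [x] (4,1)
    t=0.7200 [y] (4,0) — stop
  → r_1 = 0.7200
beam 2: φ=-45°, α=15°
  cosα=0.9659 sinα=0.2588 | (3,1) | tMaxX 0.4038 tMaxY 2.4728 | tΔX 1.0353 tΔY 3.8637
    t=0.4038 [x] (4,1)
    t=1.4390 [x] (5,1) — stop
  → r_2 = 1.4390
beam 3: φ=0°, α=60°
  cosα=0.5000 sinα=0.8660 | (3,1) | tMaxX 0.7800 tMaxY 0.7390 | tΔX 2.0000 tΔY 1.1547
    t=0.7390 [y] (3,2)
    t=0.7800 [x] (4,2)
    t=1.8937 [y] (4,3)
    t=2.7800 [x] (5,3) — stop
  → r_3 = 2.7800
beam 4: φ=45°, α=105°
  cosα=-0.2588 sinα=0.9659 | (3,1) | tMaxX 2.3569 tMaxY 0.6626 | tΔX 3.8637 tΔY 1.0353
    t=0.6626 [y] (3,2)
    t=1.6979 [y] (3,3)
    t=2.3569 [x] (2,3) — stop
  → r_4 = 2.3569
beam 5: φ=90°, α=150°
  cosα=-0.8660 sinα=0.5000 | (3,1) | tMaxX 0.7044 tMaxY 1.2800 | tΔX 1.1547 tΔY 2.0000
    t=0.7044 [x] (2,1)
    t=1.2800 [y] (2,2)
    t=1.8591 [x] (1,2) — stop
  → r_5 = 1.8591

ranges = [0.7200, 1.4390, 2.7800, 2.3569, 1.8591]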